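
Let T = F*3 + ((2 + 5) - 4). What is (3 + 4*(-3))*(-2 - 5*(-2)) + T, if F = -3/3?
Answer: -72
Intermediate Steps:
F = -1 (F = -3*⅓ = -1)
T = 0 (T = -1*3 + ((2 + 5) - 4) = -3 + (7 - 4) = -3 + 3 = 0)
(3 + 4*(-3))*(-2 - 5*(-2)) + T = (3 + 4*(-3))*(-2 - 5*(-2)) + 0 = (3 - 12)*(-2 + 10) + 0 = -9*8 + 0 = -72 + 0 = -72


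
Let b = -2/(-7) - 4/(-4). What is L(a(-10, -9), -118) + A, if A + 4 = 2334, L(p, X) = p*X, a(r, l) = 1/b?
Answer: 20144/9 ≈ 2238.2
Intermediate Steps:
b = 9/7 (b = -2*(-1/7) - 4*(-1/4) = 2/7 + 1 = 9/7 ≈ 1.2857)
a(r, l) = 7/9 (a(r, l) = 1/(9/7) = 7/9)
L(p, X) = X*p
A = 2330 (A = -4 + 2334 = 2330)
L(a(-10, -9), -118) + A = -118*7/9 + 2330 = -826/9 + 2330 = 20144/9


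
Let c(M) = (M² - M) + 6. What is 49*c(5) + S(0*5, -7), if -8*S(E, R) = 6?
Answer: 5093/4 ≈ 1273.3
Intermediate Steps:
S(E, R) = -¾ (S(E, R) = -⅛*6 = -¾)
c(M) = 6 + M² - M
49*c(5) + S(0*5, -7) = 49*(6 + 5² - 1*5) - ¾ = 49*(6 + 25 - 5) - ¾ = 49*26 - ¾ = 1274 - ¾ = 5093/4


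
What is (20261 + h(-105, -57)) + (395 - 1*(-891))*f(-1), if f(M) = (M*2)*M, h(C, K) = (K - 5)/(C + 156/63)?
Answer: 49160751/2153 ≈ 22834.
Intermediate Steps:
h(C, K) = (-5 + K)/(52/21 + C) (h(C, K) = (-5 + K)/(C + 156*(1/63)) = (-5 + K)/(C + 52/21) = (-5 + K)/(52/21 + C))
f(M) = 2*M² (f(M) = (2*M)*M = 2*M²)
(20261 + h(-105, -57)) + (395 - 1*(-891))*f(-1) = (20261 + 21*(-5 - 57)/(52 + 21*(-105))) + (395 - 1*(-891))*(2*(-1)²) = (20261 + 21*(-62)/(52 - 2205)) + (395 + 891)*(2*1) = (20261 + 21*(-62)/(-2153)) + 1286*2 = (20261 + 21*(-1/2153)*(-62)) + 2572 = (20261 + 1302/2153) + 2572 = 43623235/2153 + 2572 = 49160751/2153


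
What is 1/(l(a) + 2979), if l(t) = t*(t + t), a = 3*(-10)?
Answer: 1/4779 ≈ 0.00020925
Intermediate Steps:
a = -30
l(t) = 2*t**2 (l(t) = t*(2*t) = 2*t**2)
1/(l(a) + 2979) = 1/(2*(-30)**2 + 2979) = 1/(2*900 + 2979) = 1/(1800 + 2979) = 1/4779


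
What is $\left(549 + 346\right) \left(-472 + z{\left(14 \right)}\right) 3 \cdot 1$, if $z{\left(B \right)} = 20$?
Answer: $-1213620$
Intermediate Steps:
$\left(549 + 346\right) \left(-472 + z{\left(14 \right)}\right) 3 \cdot 1 = \left(549 + 346\right) \left(-472 + 20\right) 3 \cdot 1 = 895 \left(-452\right) 3 = \left(-404540\right) 3 = -1213620$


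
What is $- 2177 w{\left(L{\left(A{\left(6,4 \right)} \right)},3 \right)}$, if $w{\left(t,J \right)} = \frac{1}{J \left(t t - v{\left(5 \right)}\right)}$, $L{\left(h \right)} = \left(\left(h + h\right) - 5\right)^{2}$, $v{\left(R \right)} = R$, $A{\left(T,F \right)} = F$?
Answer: $- \frac{2177}{228} \approx -9.5482$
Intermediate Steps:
$L{\left(h \right)} = \left(-5 + 2 h\right)^{2}$ ($L{\left(h \right)} = \left(2 h - 5\right)^{2} = \left(-5 + 2 h\right)^{2}$)
$w{\left(t,J \right)} = \frac{1}{J \left(-5 + t^{2}\right)}$ ($w{\left(t,J \right)} = \frac{1}{J \left(t t - 5\right)} = \frac{1}{J \left(t^{2} - 5\right)} = \frac{1}{J \left(-5 + t^{2}\right)}$)
$- 2177 w{\left(L{\left(A{\left(6,4 \right)} \right)},3 \right)} = - 2177 \frac{1}{3 \left(-5 + \left(\left(-5 + 2 \cdot 4\right)^{2}\right)^{2}\right)} = - 2177 \frac{1}{3 \left(-5 + \left(\left(-5 + 8\right)^{2}\right)^{2}\right)} = - 2177 \frac{1}{3 \left(-5 + \left(3^{2}\right)^{2}\right)} = - 2177 \frac{1}{3 \left(-5 + 9^{2}\right)} = - 2177 \frac{1}{3 \left(-5 + 81\right)} = - 2177 \frac{1}{3 \cdot 76} = - 2177 \cdot \frac{1}{3} \cdot \frac{1}{76} = \left(-2177\right) \frac{1}{228} = - \frac{2177}{228}$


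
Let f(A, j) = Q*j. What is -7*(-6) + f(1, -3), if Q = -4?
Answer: 54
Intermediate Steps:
f(A, j) = -4*j
-7*(-6) + f(1, -3) = -7*(-6) - 4*(-3) = 42 + 12 = 54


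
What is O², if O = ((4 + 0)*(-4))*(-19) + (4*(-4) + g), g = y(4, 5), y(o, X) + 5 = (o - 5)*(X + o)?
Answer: 75076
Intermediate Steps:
y(o, X) = -5 + (-5 + o)*(X + o) (y(o, X) = -5 + (o - 5)*(X + o) = -5 + (-5 + o)*(X + o))
g = -14 (g = -5 + 4² - 5*5 - 5*4 + 5*4 = -5 + 16 - 25 - 20 + 20 = -14)
O = 274 (O = ((4 + 0)*(-4))*(-19) + (4*(-4) - 14) = (4*(-4))*(-19) + (-16 - 14) = -16*(-19) - 30 = 304 - 30 = 274)
O² = 274² = 75076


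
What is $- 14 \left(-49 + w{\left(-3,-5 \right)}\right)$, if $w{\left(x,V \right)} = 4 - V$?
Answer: $560$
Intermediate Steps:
$- 14 \left(-49 + w{\left(-3,-5 \right)}\right) = - 14 \left(-49 + \left(4 - -5\right)\right) = - 14 \left(-49 + \left(4 + 5\right)\right) = - 14 \left(-49 + 9\right) = \left(-14\right) \left(-40\right) = 560$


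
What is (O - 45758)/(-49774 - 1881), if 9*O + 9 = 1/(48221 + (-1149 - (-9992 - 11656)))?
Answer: 28301026319/31947584400 ≈ 0.88586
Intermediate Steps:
O = -618479/618480 (O = -1 + 1/(9*(48221 + (-1149 - (-9992 - 11656)))) = -1 + 1/(9*(48221 + (-1149 - 1*(-21648)))) = -1 + 1/(9*(48221 + (-1149 + 21648))) = -1 + 1/(9*(48221 + 20499)) = -1 + (⅑)/68720 = -1 + (⅑)*(1/68720) = -1 + 1/618480 = -618479/618480 ≈ -1.0000)
(O - 45758)/(-49774 - 1881) = (-618479/618480 - 45758)/(-49774 - 1881) = -28301026319/618480/(-51655) = -28301026319/618480*(-1/51655) = 28301026319/31947584400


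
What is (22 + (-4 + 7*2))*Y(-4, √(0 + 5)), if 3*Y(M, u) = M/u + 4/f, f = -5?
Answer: -128/15 - 128*√5/15 ≈ -27.614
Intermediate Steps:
Y(M, u) = -4/15 + M/(3*u) (Y(M, u) = (M/u + 4/(-5))/3 = (M/u + 4*(-⅕))/3 = (M/u - ⅘)/3 = (-⅘ + M/u)/3 = -4/15 + M/(3*u))
(22 + (-4 + 7*2))*Y(-4, √(0 + 5)) = (22 + (-4 + 7*2))*(-4/15 + (⅓)*(-4)/√(0 + 5)) = (22 + (-4 + 14))*(-4/15 + (⅓)*(-4)/√5) = (22 + 10)*(-4/15 + (⅓)*(-4)*(√5/5)) = 32*(-4/15 - 4*√5/15) = -128/15 - 128*√5/15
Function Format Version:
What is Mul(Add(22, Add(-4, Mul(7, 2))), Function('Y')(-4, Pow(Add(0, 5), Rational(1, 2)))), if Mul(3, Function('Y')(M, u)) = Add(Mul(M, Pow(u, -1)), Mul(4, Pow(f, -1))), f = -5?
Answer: Add(Rational(-128, 15), Mul(Rational(-128, 15), Pow(5, Rational(1, 2)))) ≈ -27.614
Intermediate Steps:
Function('Y')(M, u) = Add(Rational(-4, 15), Mul(Rational(1, 3), M, Pow(u, -1))) (Function('Y')(M, u) = Mul(Rational(1, 3), Add(Mul(M, Pow(u, -1)), Mul(4, Pow(-5, -1)))) = Mul(Rational(1, 3), Add(Mul(M, Pow(u, -1)), Mul(4, Rational(-1, 5)))) = Mul(Rational(1, 3), Add(Mul(M, Pow(u, -1)), Rational(-4, 5))) = Mul(Rational(1, 3), Add(Rational(-4, 5), Mul(M, Pow(u, -1)))) = Add(Rational(-4, 15), Mul(Rational(1, 3), M, Pow(u, -1))))
Mul(Add(22, Add(-4, Mul(7, 2))), Function('Y')(-4, Pow(Add(0, 5), Rational(1, 2)))) = Mul(Add(22, Add(-4, Mul(7, 2))), Add(Rational(-4, 15), Mul(Rational(1, 3), -4, Pow(Pow(Add(0, 5), Rational(1, 2)), -1)))) = Mul(Add(22, Add(-4, 14)), Add(Rational(-4, 15), Mul(Rational(1, 3), -4, Pow(Pow(5, Rational(1, 2)), -1)))) = Mul(Add(22, 10), Add(Rational(-4, 15), Mul(Rational(1, 3), -4, Mul(Rational(1, 5), Pow(5, Rational(1, 2)))))) = Mul(32, Add(Rational(-4, 15), Mul(Rational(-4, 15), Pow(5, Rational(1, 2))))) = Add(Rational(-128, 15), Mul(Rational(-128, 15), Pow(5, Rational(1, 2))))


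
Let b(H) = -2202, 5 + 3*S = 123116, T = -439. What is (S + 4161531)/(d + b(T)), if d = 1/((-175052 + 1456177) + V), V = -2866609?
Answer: -6663104322912/3491235769 ≈ -1908.5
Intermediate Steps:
S = 41037 (S = -5/3 + (⅓)*123116 = -5/3 + 123116/3 = 41037)
d = -1/1585484 (d = 1/((-175052 + 1456177) - 2866609) = 1/(1281125 - 2866609) = 1/(-1585484) = -1/1585484 ≈ -6.3072e-7)
(S + 4161531)/(d + b(T)) = (41037 + 4161531)/(-1/1585484 - 2202) = 4202568/(-3491235769/1585484) = 4202568*(-1585484/3491235769) = -6663104322912/3491235769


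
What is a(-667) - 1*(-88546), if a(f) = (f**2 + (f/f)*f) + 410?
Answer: 533178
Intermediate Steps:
a(f) = 410 + f + f**2 (a(f) = (f**2 + 1*f) + 410 = (f**2 + f) + 410 = (f + f**2) + 410 = 410 + f + f**2)
a(-667) - 1*(-88546) = (410 - 667 + (-667)**2) - 1*(-88546) = (410 - 667 + 444889) + 88546 = 444632 + 88546 = 533178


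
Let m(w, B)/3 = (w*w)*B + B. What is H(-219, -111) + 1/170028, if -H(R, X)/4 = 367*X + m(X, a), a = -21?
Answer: 555667146577/170028 ≈ 3.2681e+6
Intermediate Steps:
m(w, B) = 3*B + 3*B*w² (m(w, B) = 3*((w*w)*B + B) = 3*(w²*B + B) = 3*(B*w² + B) = 3*(B + B*w²) = 3*B + 3*B*w²)
H(R, X) = 252 - 1468*X + 252*X² (H(R, X) = -4*(367*X + 3*(-21)*(1 + X²)) = -4*(367*X + (-63 - 63*X²)) = -4*(-63 - 63*X² + 367*X) = 252 - 1468*X + 252*X²)
H(-219, -111) + 1/170028 = (252 - 1468*(-111) + 252*(-111)²) + 1/170028 = (252 + 162948 + 252*12321) + 1/170028 = (252 + 162948 + 3104892) + 1/170028 = 3268092 + 1/170028 = 555667146577/170028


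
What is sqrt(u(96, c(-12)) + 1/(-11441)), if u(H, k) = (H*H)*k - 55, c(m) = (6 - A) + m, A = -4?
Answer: 2*I*sqrt(604970813922)/11441 ≈ 135.97*I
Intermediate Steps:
c(m) = 10 + m (c(m) = (6 - 1*(-4)) + m = (6 + 4) + m = 10 + m)
u(H, k) = -55 + k*H**2 (u(H, k) = H**2*k - 55 = k*H**2 - 55 = -55 + k*H**2)
sqrt(u(96, c(-12)) + 1/(-11441)) = sqrt((-55 + (10 - 12)*96**2) + 1/(-11441)) = sqrt((-55 - 2*9216) - 1/11441) = sqrt((-55 - 18432) - 1/11441) = sqrt(-18487 - 1/11441) = sqrt(-211509768/11441) = 2*I*sqrt(604970813922)/11441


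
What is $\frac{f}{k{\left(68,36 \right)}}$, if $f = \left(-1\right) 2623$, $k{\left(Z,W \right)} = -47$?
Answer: $\frac{2623}{47} \approx 55.809$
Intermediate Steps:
$f = -2623$
$\frac{f}{k{\left(68,36 \right)}} = - \frac{2623}{-47} = \left(-2623\right) \left(- \frac{1}{47}\right) = \frac{2623}{47}$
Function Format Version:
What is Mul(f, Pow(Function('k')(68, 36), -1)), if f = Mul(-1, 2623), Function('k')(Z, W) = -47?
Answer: Rational(2623, 47) ≈ 55.809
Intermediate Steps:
f = -2623
Mul(f, Pow(Function('k')(68, 36), -1)) = Mul(-2623, Pow(-47, -1)) = Mul(-2623, Rational(-1, 47)) = Rational(2623, 47)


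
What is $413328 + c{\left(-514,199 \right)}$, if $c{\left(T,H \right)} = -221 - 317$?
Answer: $412790$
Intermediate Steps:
$c{\left(T,H \right)} = -538$ ($c{\left(T,H \right)} = -221 - 317 = -538$)
$413328 + c{\left(-514,199 \right)} = 413328 - 538 = 412790$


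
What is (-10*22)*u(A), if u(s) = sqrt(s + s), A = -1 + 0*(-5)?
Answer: -220*I*sqrt(2) ≈ -311.13*I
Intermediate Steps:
A = -1 (A = -1 + 0 = -1)
u(s) = sqrt(2)*sqrt(s) (u(s) = sqrt(2*s) = sqrt(2)*sqrt(s))
(-10*22)*u(A) = (-10*22)*(sqrt(2)*sqrt(-1)) = -220*sqrt(2)*I = -220*I*sqrt(2)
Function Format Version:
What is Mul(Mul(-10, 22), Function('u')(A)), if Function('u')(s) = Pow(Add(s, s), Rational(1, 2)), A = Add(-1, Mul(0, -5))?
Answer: Mul(-220, I, Pow(2, Rational(1, 2))) ≈ Mul(-311.13, I)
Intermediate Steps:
A = -1 (A = Add(-1, 0) = -1)
Function('u')(s) = Mul(Pow(2, Rational(1, 2)), Pow(s, Rational(1, 2))) (Function('u')(s) = Pow(Mul(2, s), Rational(1, 2)) = Mul(Pow(2, Rational(1, 2)), Pow(s, Rational(1, 2))))
Mul(Mul(-10, 22), Function('u')(A)) = Mul(Mul(-10, 22), Mul(Pow(2, Rational(1, 2)), Pow(-1, Rational(1, 2)))) = Mul(-220, Mul(Pow(2, Rational(1, 2)), I)) = Mul(-220, Mul(I, Pow(2, Rational(1, 2)))) = Mul(-220, I, Pow(2, Rational(1, 2)))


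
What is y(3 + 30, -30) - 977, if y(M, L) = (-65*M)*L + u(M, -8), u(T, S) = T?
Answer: 63406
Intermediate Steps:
y(M, L) = M - 65*L*M (y(M, L) = (-65*M)*L + M = -65*L*M + M = M - 65*L*M)
y(3 + 30, -30) - 977 = (3 + 30)*(1 - 65*(-30)) - 977 = 33*(1 + 1950) - 977 = 33*1951 - 977 = 64383 - 977 = 63406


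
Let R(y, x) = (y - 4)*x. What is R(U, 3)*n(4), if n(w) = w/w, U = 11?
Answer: 21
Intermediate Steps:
n(w) = 1
R(y, x) = x*(-4 + y) (R(y, x) = (-4 + y)*x = x*(-4 + y))
R(U, 3)*n(4) = (3*(-4 + 11))*1 = (3*7)*1 = 21*1 = 21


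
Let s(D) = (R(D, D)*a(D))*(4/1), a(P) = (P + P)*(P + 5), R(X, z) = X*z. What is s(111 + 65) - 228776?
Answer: 7893942872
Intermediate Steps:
a(P) = 2*P*(5 + P) (a(P) = (2*P)*(5 + P) = 2*P*(5 + P))
s(D) = 8*D**3*(5 + D) (s(D) = ((D*D)*(2*D*(5 + D)))*(4/1) = (D**2*(2*D*(5 + D)))*(4*1) = (2*D**3*(5 + D))*4 = 8*D**3*(5 + D))
s(111 + 65) - 228776 = 8*(111 + 65)**3*(5 + (111 + 65)) - 228776 = 8*176**3*(5 + 176) - 228776 = 8*5451776*181 - 228776 = 7894171648 - 228776 = 7893942872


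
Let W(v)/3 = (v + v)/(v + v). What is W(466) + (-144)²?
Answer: 20739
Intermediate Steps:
W(v) = 3 (W(v) = 3*((v + v)/(v + v)) = 3*((2*v)/((2*v))) = 3*((2*v)*(1/(2*v))) = 3*1 = 3)
W(466) + (-144)² = 3 + (-144)² = 3 + 20736 = 20739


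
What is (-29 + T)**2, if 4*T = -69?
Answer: 34225/16 ≈ 2139.1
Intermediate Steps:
T = -69/4 (T = (1/4)*(-69) = -69/4 ≈ -17.250)
(-29 + T)**2 = (-29 - 69/4)**2 = (-185/4)**2 = 34225/16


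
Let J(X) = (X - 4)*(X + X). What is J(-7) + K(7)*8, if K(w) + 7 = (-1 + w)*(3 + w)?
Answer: 578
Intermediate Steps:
K(w) = -7 + (-1 + w)*(3 + w)
J(X) = 2*X*(-4 + X) (J(X) = (-4 + X)*(2*X) = 2*X*(-4 + X))
J(-7) + K(7)*8 = 2*(-7)*(-4 - 7) + (-10 + 7² + 2*7)*8 = 2*(-7)*(-11) + (-10 + 49 + 14)*8 = 154 + 53*8 = 154 + 424 = 578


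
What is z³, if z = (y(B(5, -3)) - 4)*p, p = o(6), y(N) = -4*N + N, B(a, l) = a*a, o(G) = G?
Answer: -106496424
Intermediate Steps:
B(a, l) = a²
y(N) = -3*N
p = 6
z = -474 (z = (-3*5² - 4)*6 = (-3*25 - 4)*6 = (-75 - 4)*6 = -79*6 = -474)
z³ = (-474)³ = -106496424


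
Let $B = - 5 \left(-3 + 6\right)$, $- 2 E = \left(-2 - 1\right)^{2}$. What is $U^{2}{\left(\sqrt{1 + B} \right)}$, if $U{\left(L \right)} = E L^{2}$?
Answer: $3969$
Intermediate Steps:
$E = - \frac{9}{2}$ ($E = - \frac{\left(-2 - 1\right)^{2}}{2} = - \frac{\left(-3\right)^{2}}{2} = \left(- \frac{1}{2}\right) 9 = - \frac{9}{2} \approx -4.5$)
$B = -15$ ($B = \left(-5\right) 3 = -15$)
$U{\left(L \right)} = - \frac{9 L^{2}}{2}$
$U^{2}{\left(\sqrt{1 + B} \right)} = \left(- \frac{9 \left(\sqrt{1 - 15}\right)^{2}}{2}\right)^{2} = \left(- \frac{9 \left(\sqrt{-14}\right)^{2}}{2}\right)^{2} = \left(- \frac{9 \left(i \sqrt{14}\right)^{2}}{2}\right)^{2} = \left(\left(- \frac{9}{2}\right) \left(-14\right)\right)^{2} = 63^{2} = 3969$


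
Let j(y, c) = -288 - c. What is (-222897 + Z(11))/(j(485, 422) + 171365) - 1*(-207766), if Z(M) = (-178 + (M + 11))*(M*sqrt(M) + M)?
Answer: 11818694039/56885 - 572*sqrt(11)/56885 ≈ 2.0776e+5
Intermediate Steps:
Z(M) = (-167 + M)*(M + M**(3/2)) (Z(M) = (-178 + (11 + M))*(M**(3/2) + M) = (-167 + M)*(M + M**(3/2)))
(-222897 + Z(11))/(j(485, 422) + 171365) - 1*(-207766) = (-222897 + (11**2 + 11**(5/2) - 167*11 - 1837*sqrt(11)))/((-288 - 1*422) + 171365) - 1*(-207766) = (-222897 + (121 + 121*sqrt(11) - 1837 - 1837*sqrt(11)))/((-288 - 422) + 171365) + 207766 = (-222897 + (121 + 121*sqrt(11) - 1837 - 1837*sqrt(11)))/(-710 + 171365) + 207766 = (-222897 + (-1716 - 1716*sqrt(11)))/170655 + 207766 = (-224613 - 1716*sqrt(11))*(1/170655) + 207766 = (-74871/56885 - 572*sqrt(11)/56885) + 207766 = 11818694039/56885 - 572*sqrt(11)/56885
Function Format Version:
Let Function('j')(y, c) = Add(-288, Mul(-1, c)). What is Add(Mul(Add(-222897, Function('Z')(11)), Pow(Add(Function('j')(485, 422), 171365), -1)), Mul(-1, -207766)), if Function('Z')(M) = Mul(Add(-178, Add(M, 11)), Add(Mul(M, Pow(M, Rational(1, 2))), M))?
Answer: Add(Rational(11818694039, 56885), Mul(Rational(-572, 56885), Pow(11, Rational(1, 2)))) ≈ 2.0776e+5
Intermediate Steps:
Function('Z')(M) = Mul(Add(-167, M), Add(M, Pow(M, Rational(3, 2)))) (Function('Z')(M) = Mul(Add(-178, Add(11, M)), Add(Pow(M, Rational(3, 2)), M)) = Mul(Add(-167, M), Add(M, Pow(M, Rational(3, 2)))))
Add(Mul(Add(-222897, Function('Z')(11)), Pow(Add(Function('j')(485, 422), 171365), -1)), Mul(-1, -207766)) = Add(Mul(Add(-222897, Add(Pow(11, 2), Pow(11, Rational(5, 2)), Mul(-167, 11), Mul(-167, Pow(11, Rational(3, 2))))), Pow(Add(Add(-288, Mul(-1, 422)), 171365), -1)), Mul(-1, -207766)) = Add(Mul(Add(-222897, Add(121, Mul(121, Pow(11, Rational(1, 2))), -1837, Mul(-167, Mul(11, Pow(11, Rational(1, 2)))))), Pow(Add(Add(-288, -422), 171365), -1)), 207766) = Add(Mul(Add(-222897, Add(121, Mul(121, Pow(11, Rational(1, 2))), -1837, Mul(-1837, Pow(11, Rational(1, 2))))), Pow(Add(-710, 171365), -1)), 207766) = Add(Mul(Add(-222897, Add(-1716, Mul(-1716, Pow(11, Rational(1, 2))))), Pow(170655, -1)), 207766) = Add(Mul(Add(-224613, Mul(-1716, Pow(11, Rational(1, 2)))), Rational(1, 170655)), 207766) = Add(Add(Rational(-74871, 56885), Mul(Rational(-572, 56885), Pow(11, Rational(1, 2)))), 207766) = Add(Rational(11818694039, 56885), Mul(Rational(-572, 56885), Pow(11, Rational(1, 2))))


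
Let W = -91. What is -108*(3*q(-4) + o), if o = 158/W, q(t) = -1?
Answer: 46548/91 ≈ 511.52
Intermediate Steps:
o = -158/91 (o = 158/(-91) = 158*(-1/91) = -158/91 ≈ -1.7363)
-108*(3*q(-4) + o) = -108*(3*(-1) - 158/91) = -108*(-3 - 158/91) = -108*(-431/91) = 46548/91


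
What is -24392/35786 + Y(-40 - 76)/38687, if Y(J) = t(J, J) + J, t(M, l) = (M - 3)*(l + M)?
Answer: 20087704/692226491 ≈ 0.029019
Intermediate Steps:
t(M, l) = (-3 + M)*(M + l)
Y(J) = -5*J + 2*J² (Y(J) = (J² - 3*J - 3*J + J*J) + J = (J² - 3*J - 3*J + J²) + J = (-6*J + 2*J²) + J = -5*J + 2*J²)
-24392/35786 + Y(-40 - 76)/38687 = -24392/35786 + ((-40 - 76)*(-5 + 2*(-40 - 76)))/38687 = -24392*1/35786 - 116*(-5 + 2*(-116))*(1/38687) = -12196/17893 - 116*(-5 - 232)*(1/38687) = -12196/17893 - 116*(-237)*(1/38687) = -12196/17893 + 27492*(1/38687) = -12196/17893 + 27492/38687 = 20087704/692226491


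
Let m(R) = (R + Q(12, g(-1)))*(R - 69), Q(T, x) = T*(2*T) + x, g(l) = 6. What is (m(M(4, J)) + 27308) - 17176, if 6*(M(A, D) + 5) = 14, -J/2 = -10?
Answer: -96722/9 ≈ -10747.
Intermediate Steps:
J = 20 (J = -2*(-10) = 20)
M(A, D) = -8/3 (M(A, D) = -5 + (⅙)*14 = -5 + 7/3 = -8/3)
Q(T, x) = x + 2*T² (Q(T, x) = 2*T² + x = x + 2*T²)
m(R) = (-69 + R)*(294 + R) (m(R) = (R + (6 + 2*12²))*(R - 69) = (R + (6 + 2*144))*(-69 + R) = (R + (6 + 288))*(-69 + R) = (R + 294)*(-69 + R) = (294 + R)*(-69 + R) = (-69 + R)*(294 + R))
(m(M(4, J)) + 27308) - 17176 = ((-20286 + (-8/3)² + 225*(-8/3)) + 27308) - 17176 = ((-20286 + 64/9 - 600) + 27308) - 17176 = (-187910/9 + 27308) - 17176 = 57862/9 - 17176 = -96722/9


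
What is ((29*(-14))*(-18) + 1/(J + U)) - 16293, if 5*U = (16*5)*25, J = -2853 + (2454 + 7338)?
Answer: -65940914/7339 ≈ -8985.0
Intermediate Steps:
J = 6939 (J = -2853 + 9792 = 6939)
U = 400 (U = ((16*5)*25)/5 = (80*25)/5 = (1/5)*2000 = 400)
((29*(-14))*(-18) + 1/(J + U)) - 16293 = ((29*(-14))*(-18) + 1/(6939 + 400)) - 16293 = (-406*(-18) + 1/7339) - 16293 = (7308 + 1/7339) - 16293 = 53633413/7339 - 16293 = -65940914/7339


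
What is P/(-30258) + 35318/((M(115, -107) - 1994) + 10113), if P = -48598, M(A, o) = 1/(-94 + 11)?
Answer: 740531375/124330122 ≈ 5.9562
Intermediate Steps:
M(A, o) = -1/83 (M(A, o) = 1/(-83) = -1/83)
P/(-30258) + 35318/((M(115, -107) - 1994) + 10113) = -48598/(-30258) + 35318/((-1/83 - 1994) + 10113) = -48598*(-1/30258) + 35318/(-165503/83 + 10113) = 24299/15129 + 35318/(673876/83) = 24299/15129 + 35318*(83/673876) = 24299/15129 + 1465697/336938 = 740531375/124330122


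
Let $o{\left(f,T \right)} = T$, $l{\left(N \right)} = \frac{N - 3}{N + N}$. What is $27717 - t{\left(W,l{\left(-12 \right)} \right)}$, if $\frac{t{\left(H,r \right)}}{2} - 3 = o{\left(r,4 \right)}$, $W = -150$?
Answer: $27703$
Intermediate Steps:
$l{\left(N \right)} = \frac{-3 + N}{2 N}$
$t{\left(H,r \right)} = 14$ ($t{\left(H,r \right)} = 6 + 2 \cdot 4 = 6 + 8 = 14$)
$27717 - t{\left(W,l{\left(-12 \right)} \right)} = 27717 - 14 = 27703$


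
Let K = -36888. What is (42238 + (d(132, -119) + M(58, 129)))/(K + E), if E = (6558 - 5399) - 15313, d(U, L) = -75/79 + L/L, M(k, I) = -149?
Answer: -1108345/1344106 ≈ -0.82460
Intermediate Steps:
d(U, L) = 4/79 (d(U, L) = -75*1/79 + 1 = -75/79 + 1 = 4/79)
E = -14154 (E = 1159 - 15313 = -14154)
(42238 + (d(132, -119) + M(58, 129)))/(K + E) = (42238 + (4/79 - 149))/(-36888 - 14154) = (42238 - 11767/79)/(-51042) = (3325035/79)*(-1/51042) = -1108345/1344106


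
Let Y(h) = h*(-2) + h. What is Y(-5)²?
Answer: 25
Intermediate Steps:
Y(h) = -h (Y(h) = -2*h + h = -h)
Y(-5)² = (-1*(-5))² = 5² = 25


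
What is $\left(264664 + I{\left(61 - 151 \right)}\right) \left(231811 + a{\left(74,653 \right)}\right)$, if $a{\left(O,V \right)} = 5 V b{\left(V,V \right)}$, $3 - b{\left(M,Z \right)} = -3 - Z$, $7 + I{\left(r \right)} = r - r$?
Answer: $630795668022$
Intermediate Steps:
$I{\left(r \right)} = -7$ ($I{\left(r \right)} = -7 + \left(r - r\right) = -7 + 0 = -7$)
$b{\left(M,Z \right)} = 6 + Z$ ($b{\left(M,Z \right)} = 3 - \left(-3 - Z\right) = 3 + \left(3 + Z\right) = 6 + Z$)
$a{\left(O,V \right)} = 5 V \left(6 + V\right)$
$\left(264664 + I{\left(61 - 151 \right)}\right) \left(231811 + a{\left(74,653 \right)}\right) = \left(264664 - 7\right) \left(231811 + 5 \cdot 653 \left(6 + 653\right)\right) = 264657 \left(231811 + 5 \cdot 653 \cdot 659\right) = 264657 \left(231811 + 2151635\right) = 264657 \cdot 2383446 = 630795668022$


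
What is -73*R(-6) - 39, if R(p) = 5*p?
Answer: 2151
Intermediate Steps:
-73*R(-6) - 39 = -365*(-6) - 39 = -73*(-30) - 39 = 2190 - 39 = 2151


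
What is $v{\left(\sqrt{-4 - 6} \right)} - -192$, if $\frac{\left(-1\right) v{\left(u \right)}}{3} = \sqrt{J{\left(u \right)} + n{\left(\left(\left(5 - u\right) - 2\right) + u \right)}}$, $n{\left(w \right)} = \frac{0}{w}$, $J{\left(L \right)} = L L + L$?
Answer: $192 - 3 \sqrt[4]{10} \sqrt{i - \sqrt{10}} \approx 190.52 - 9.6019 i$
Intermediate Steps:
$J{\left(L \right)} = L + L^{2}$ ($J{\left(L \right)} = L^{2} + L = L + L^{2}$)
$n{\left(w \right)} = 0$
$v{\left(u \right)} = - 3 \sqrt{u \left(1 + u\right)}$ ($v{\left(u \right)} = - 3 \sqrt{u \left(1 + u\right) + 0} = - 3 \sqrt{u \left(1 + u\right)}$)
$v{\left(\sqrt{-4 - 6} \right)} - -192 = - 3 \sqrt{\sqrt{-4 - 6} \left(1 + \sqrt{-4 - 6}\right)} - -192 = - 3 \sqrt{\sqrt{-10} \left(1 + \sqrt{-10}\right)} + 192 = - 3 \sqrt{i \sqrt{10} \left(1 + i \sqrt{10}\right)} + 192 = - 3 \sqrt[4]{10} \sqrt{i \left(1 + i \sqrt{10}\right)} + 192 = 192 - 3 \sqrt[4]{10} \sqrt{i \left(1 + i \sqrt{10}\right)}$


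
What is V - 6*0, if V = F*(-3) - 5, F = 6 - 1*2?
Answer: -17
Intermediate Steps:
F = 4 (F = 6 - 2 = 4)
V = -17 (V = 4*(-3) - 5 = -12 - 5 = -17)
V - 6*0 = -17 - 6*0 = -17 + 0 = -17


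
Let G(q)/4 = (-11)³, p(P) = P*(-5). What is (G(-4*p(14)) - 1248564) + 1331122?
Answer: 77234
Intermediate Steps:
p(P) = -5*P
G(q) = -5324 (G(q) = 4*(-11)³ = 4*(-1331) = -5324)
(G(-4*p(14)) - 1248564) + 1331122 = (-5324 - 1248564) + 1331122 = -1253888 + 1331122 = 77234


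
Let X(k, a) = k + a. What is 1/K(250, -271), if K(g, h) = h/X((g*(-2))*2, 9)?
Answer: 991/271 ≈ 3.6568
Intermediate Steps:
X(k, a) = a + k
K(g, h) = h/(9 - 4*g) (K(g, h) = h/(9 + (g*(-2))*2) = h/(9 - 2*g*2) = h/(9 - 4*g))
1/K(250, -271) = 1/(-1*(-271)/(-9 + 4*250)) = 1/(-1*(-271)/(-9 + 1000)) = 1/(-1*(-271)/991) = 1/(-1*(-271)*1/991) = 1/(271/991) = 991/271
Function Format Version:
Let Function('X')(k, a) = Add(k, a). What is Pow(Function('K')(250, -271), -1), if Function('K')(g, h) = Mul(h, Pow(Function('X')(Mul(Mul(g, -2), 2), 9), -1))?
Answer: Rational(991, 271) ≈ 3.6568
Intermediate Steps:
Function('X')(k, a) = Add(a, k)
Function('K')(g, h) = Mul(h, Pow(Add(9, Mul(-4, g)), -1)) (Function('K')(g, h) = Mul(h, Pow(Add(9, Mul(Mul(g, -2), 2)), -1)) = Mul(h, Pow(Add(9, Mul(Mul(-2, g), 2)), -1)) = Mul(h, Pow(Add(9, Mul(-4, g)), -1)))
Pow(Function('K')(250, -271), -1) = Pow(Mul(-1, -271, Pow(Add(-9, Mul(4, 250)), -1)), -1) = Pow(Mul(-1, -271, Pow(Add(-9, 1000), -1)), -1) = Pow(Mul(-1, -271, Pow(991, -1)), -1) = Pow(Mul(-1, -271, Rational(1, 991)), -1) = Pow(Rational(271, 991), -1) = Rational(991, 271)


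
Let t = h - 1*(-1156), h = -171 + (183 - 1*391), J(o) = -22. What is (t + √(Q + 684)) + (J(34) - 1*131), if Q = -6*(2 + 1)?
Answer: 624 + 3*√74 ≈ 649.81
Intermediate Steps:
h = -379 (h = -171 + (183 - 391) = -171 - 208 = -379)
Q = -18 (Q = -6*3 = -18)
t = 777 (t = -379 - 1*(-1156) = -379 + 1156 = 777)
(t + √(Q + 684)) + (J(34) - 1*131) = (777 + √(-18 + 684)) + (-22 - 1*131) = (777 + √666) + (-22 - 131) = (777 + 3*√74) - 153 = 624 + 3*√74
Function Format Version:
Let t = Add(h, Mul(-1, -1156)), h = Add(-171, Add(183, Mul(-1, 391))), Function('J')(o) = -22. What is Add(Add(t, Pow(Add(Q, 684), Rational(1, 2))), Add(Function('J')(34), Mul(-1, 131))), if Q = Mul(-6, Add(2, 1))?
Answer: Add(624, Mul(3, Pow(74, Rational(1, 2)))) ≈ 649.81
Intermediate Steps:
h = -379 (h = Add(-171, Add(183, -391)) = Add(-171, -208) = -379)
Q = -18 (Q = Mul(-6, 3) = -18)
t = 777 (t = Add(-379, Mul(-1, -1156)) = Add(-379, 1156) = 777)
Add(Add(t, Pow(Add(Q, 684), Rational(1, 2))), Add(Function('J')(34), Mul(-1, 131))) = Add(Add(777, Pow(Add(-18, 684), Rational(1, 2))), Add(-22, Mul(-1, 131))) = Add(Add(777, Pow(666, Rational(1, 2))), Add(-22, -131)) = Add(Add(777, Mul(3, Pow(74, Rational(1, 2)))), -153) = Add(624, Mul(3, Pow(74, Rational(1, 2))))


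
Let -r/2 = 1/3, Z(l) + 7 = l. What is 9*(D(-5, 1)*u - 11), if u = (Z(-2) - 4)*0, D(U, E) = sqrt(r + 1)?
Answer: -99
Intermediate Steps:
Z(l) = -7 + l
r = -2/3 ≈ -0.66667
D(U, E) = sqrt(3)/3 (D(U, E) = sqrt(-2/3 + 1) = sqrt(1/3) = sqrt(3)/3)
u = 0 (u = ((-7 - 2) - 4)*0 = (-9 - 4)*0 = -13*0 = 0)
9*(D(-5, 1)*u - 11) = 9*((sqrt(3)/3)*0 - 11) = 9*(0 - 11) = 9*(-11) = -99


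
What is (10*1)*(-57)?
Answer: -570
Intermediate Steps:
(10*1)*(-57) = 10*(-57) = -570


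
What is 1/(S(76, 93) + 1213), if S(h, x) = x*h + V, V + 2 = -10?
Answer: 1/8269 ≈ 0.00012093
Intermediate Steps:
V = -12 (V = -2 - 10 = -12)
S(h, x) = -12 + h*x (S(h, x) = x*h - 12 = h*x - 12 = -12 + h*x)
1/(S(76, 93) + 1213) = 1/((-12 + 76*93) + 1213) = 1/((-12 + 7068) + 1213) = 1/(7056 + 1213) = 1/8269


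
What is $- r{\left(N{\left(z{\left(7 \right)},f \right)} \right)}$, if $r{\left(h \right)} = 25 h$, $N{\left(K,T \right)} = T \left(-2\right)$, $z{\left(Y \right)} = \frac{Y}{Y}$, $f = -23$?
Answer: $-1150$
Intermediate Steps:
$z{\left(Y \right)} = 1$
$N{\left(K,T \right)} = - 2 T$
$- r{\left(N{\left(z{\left(7 \right)},f \right)} \right)} = - 25 \left(\left(-2\right) \left(-23\right)\right) = - 25 \cdot 46 = \left(-1\right) 1150 = -1150$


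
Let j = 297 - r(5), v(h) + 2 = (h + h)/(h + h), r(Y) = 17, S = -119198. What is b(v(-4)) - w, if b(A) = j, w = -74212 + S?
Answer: 193690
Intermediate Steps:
v(h) = -1 (v(h) = -2 + (h + h)/(h + h) = -2 + (2*h)/((2*h)) = -2 + (2*h)*(1/(2*h)) = -2 + 1 = -1)
w = -193410 (w = -74212 - 119198 = -193410)
j = 280 (j = 297 - 1*17 = 297 - 17 = 280)
b(A) = 280
b(v(-4)) - w = 280 - 1*(-193410) = 280 + 193410 = 193690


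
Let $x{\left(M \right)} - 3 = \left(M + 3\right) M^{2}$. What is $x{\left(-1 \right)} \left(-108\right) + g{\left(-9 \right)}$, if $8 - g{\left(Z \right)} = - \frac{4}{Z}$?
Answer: $- \frac{4792}{9} \approx -532.44$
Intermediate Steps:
$x{\left(M \right)} = 3 + M^{2} \left(3 + M\right)$ ($x{\left(M \right)} = 3 + \left(M + 3\right) M^{2} = 3 + \left(3 + M\right) M^{2} = 3 + M^{2} \left(3 + M\right)$)
$g{\left(Z \right)} = 8 + \frac{4}{Z}$ ($g{\left(Z \right)} = 8 - - \frac{4}{Z} = 8 + \frac{4}{Z}$)
$x{\left(-1 \right)} \left(-108\right) + g{\left(-9 \right)} = \left(3 + \left(-1\right)^{3} + 3 \left(-1\right)^{2}\right) \left(-108\right) + \left(8 + \frac{4}{-9}\right) = \left(3 - 1 + 3 \cdot 1\right) \left(-108\right) + \left(8 + 4 \left(- \frac{1}{9}\right)\right) = \left(3 - 1 + 3\right) \left(-108\right) + \left(8 - \frac{4}{9}\right) = 5 \left(-108\right) + \frac{68}{9} = -540 + \frac{68}{9} = - \frac{4792}{9}$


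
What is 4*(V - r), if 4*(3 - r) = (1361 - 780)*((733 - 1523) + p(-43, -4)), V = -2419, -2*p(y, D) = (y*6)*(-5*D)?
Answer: 1030302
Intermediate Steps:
p(y, D) = 15*D*y (p(y, D) = -y*6*(-5*D)/2 = -6*y*(-5*D)/2 = -(-15)*D*y = 15*D*y)
r = -519989/2 (r = 3 - (1361 - 780)*((733 - 1523) + 15*(-4)*(-43))/4 = 3 - 581*(-790 + 2580)/4 = 3 - 581*1790/4 = 3 - 1/4*1039990 = 3 - 519995/2 = -519989/2 ≈ -2.5999e+5)
4*(V - r) = 4*(-2419 - 1*(-519989/2)) = 4*(-2419 + 519989/2) = 4*(515151/2) = 1030302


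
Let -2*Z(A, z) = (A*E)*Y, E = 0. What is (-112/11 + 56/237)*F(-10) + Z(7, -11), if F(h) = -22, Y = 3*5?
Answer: 51856/237 ≈ 218.80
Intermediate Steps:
Y = 15
Z(A, z) = 0 (Z(A, z) = -A*0*15/2 = -0*15 = -½*0 = 0)
(-112/11 + 56/237)*F(-10) + Z(7, -11) = (-112/11 + 56/237)*(-22) + 0 = -25928/2607*(-22) + 0 = 51856/237 + 0 = 51856/237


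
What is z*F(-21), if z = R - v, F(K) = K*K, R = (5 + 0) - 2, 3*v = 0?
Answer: 1323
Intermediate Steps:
v = 0 (v = (⅓)*0 = 0)
R = 3 (R = 5 - 2 = 3)
F(K) = K²
z = 3 (z = 3 - 1*0 = 3 + 0 = 3)
z*F(-21) = 3*(-21)² = 3*441 = 1323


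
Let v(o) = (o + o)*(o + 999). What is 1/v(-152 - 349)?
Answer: -1/498996 ≈ -2.0040e-6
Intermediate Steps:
v(o) = 2*o*(999 + o) (v(o) = (2*o)*(999 + o) = 2*o*(999 + o))
1/v(-152 - 349) = 1/(2*(-152 - 349)*(999 + (-152 - 349))) = 1/(2*(-501)*(999 - 501)) = 1/(2*(-501)*498) = 1/(-498996) = -1/498996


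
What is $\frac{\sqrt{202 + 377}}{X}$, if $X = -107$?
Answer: $- \frac{\sqrt{579}}{107} \approx -0.22488$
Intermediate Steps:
$\frac{\sqrt{202 + 377}}{X} = \frac{\sqrt{202 + 377}}{-107} = \sqrt{579} \left(- \frac{1}{107}\right) = - \frac{\sqrt{579}}{107}$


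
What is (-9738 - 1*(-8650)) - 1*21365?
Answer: -22453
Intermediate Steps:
(-9738 - 1*(-8650)) - 1*21365 = (-9738 + 8650) - 21365 = -1088 - 21365 = -22453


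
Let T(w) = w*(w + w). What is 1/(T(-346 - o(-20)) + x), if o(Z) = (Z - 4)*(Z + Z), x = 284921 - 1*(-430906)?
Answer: 1/4127099 ≈ 2.4230e-7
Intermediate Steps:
x = 715827 (x = 284921 + 430906 = 715827)
o(Z) = 2*Z*(-4 + Z) (o(Z) = (-4 + Z)*(2*Z) = 2*Z*(-4 + Z))
T(w) = 2*w² (T(w) = w*(2*w) = 2*w²)
1/(T(-346 - o(-20)) + x) = 1/(2*(-346 - 2*(-20)*(-4 - 20))² + 715827) = 1/(2*(-346 - 2*(-20)*(-24))² + 715827) = 1/(2*(-346 - 1*960)² + 715827) = 1/(2*(-346 - 960)² + 715827) = 1/(2*(-1306)² + 715827) = 1/(2*1705636 + 715827) = 1/(3411272 + 715827) = 1/4127099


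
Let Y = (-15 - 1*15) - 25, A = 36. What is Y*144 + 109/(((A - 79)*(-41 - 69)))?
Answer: -37461491/4730 ≈ -7920.0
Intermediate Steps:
Y = -55 (Y = (-15 - 15) - 25 = -30 - 25 = -55)
Y*144 + 109/(((A - 79)*(-41 - 69))) = -55*144 + 109/(((36 - 79)*(-41 - 69))) = -7920 + 109/((-43*(-110))) = -7920 + 109/4730 = -37461491/4730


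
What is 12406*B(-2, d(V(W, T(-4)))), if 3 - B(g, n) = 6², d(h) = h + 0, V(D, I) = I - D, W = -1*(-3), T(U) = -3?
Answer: -409398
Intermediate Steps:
W = 3
d(h) = h
B(g, n) = -33 (B(g, n) = 3 - 1*6² = 3 - 1*36 = 3 - 36 = -33)
12406*B(-2, d(V(W, T(-4)))) = 12406*(-33) = -409398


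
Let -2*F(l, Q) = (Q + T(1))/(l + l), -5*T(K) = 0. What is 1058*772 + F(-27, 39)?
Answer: 29403949/36 ≈ 8.1678e+5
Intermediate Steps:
T(K) = 0 (T(K) = -1/5*0 = 0)
F(l, Q) = -Q/(4*l) (F(l, Q) = -(Q + 0)/(2*(l + l)) = -Q/(2*(2*l)) = -Q*1/(2*l)/2 = -Q/(4*l))
1058*772 + F(-27, 39) = 1058*772 - 1/4*39/(-27) = 816776 - 1/4*39*(-1/27) = 816776 + 13/36 = 29403949/36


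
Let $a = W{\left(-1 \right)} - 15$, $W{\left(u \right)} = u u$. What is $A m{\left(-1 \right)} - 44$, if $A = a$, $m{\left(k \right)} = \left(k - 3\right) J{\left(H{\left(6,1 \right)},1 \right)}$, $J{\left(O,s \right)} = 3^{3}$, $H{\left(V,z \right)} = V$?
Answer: $1468$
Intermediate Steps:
$W{\left(u \right)} = u^{2}$
$J{\left(O,s \right)} = 27$
$m{\left(k \right)} = -81 + 27 k$ ($m{\left(k \right)} = \left(k - 3\right) 27 = \left(-3 + k\right) 27 = -81 + 27 k$)
$a = -14$ ($a = \left(-1\right)^{2} - 15 = 1 - 15 = -14$)
$A = -14$
$A m{\left(-1 \right)} - 44 = - 14 \left(-81 + 27 \left(-1\right)\right) - 44 = - 14 \left(-81 - 27\right) - 44 = \left(-14\right) \left(-108\right) - 44 = 1512 - 44 = 1468$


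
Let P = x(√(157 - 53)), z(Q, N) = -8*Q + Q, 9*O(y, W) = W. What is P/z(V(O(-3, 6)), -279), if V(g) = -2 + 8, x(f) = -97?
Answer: 97/42 ≈ 2.3095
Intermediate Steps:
O(y, W) = W/9
V(g) = 6
z(Q, N) = -7*Q
P = -97
P/z(V(O(-3, 6)), -279) = -97/((-7*6)) = -97/(-42) = -97*(-1/42) = 97/42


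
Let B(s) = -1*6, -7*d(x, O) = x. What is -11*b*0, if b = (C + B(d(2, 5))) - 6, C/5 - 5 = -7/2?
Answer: 0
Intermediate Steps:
d(x, O) = -x/7
B(s) = -6
C = 15/2 (C = 25 + 5*(-7/2) = 25 - 35/2 = 15/2 ≈ 7.5000)
b = -9/2 (b = (15/2 - 6) - 6 = 3/2 - 6 = -9/2 ≈ -4.5000)
-11*b*0 = -11*(-9/2)*0 = (99/2)*0 = 0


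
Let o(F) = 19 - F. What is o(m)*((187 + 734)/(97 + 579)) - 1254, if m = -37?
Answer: -199032/169 ≈ -1177.7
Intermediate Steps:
o(m)*((187 + 734)/(97 + 579)) - 1254 = (19 - 1*(-37))*((187 + 734)/(97 + 579)) - 1254 = (19 + 37)*(921/676) - 1254 = 56*(921*(1/676)) - 1254 = 56*(921/676) - 1254 = 12894/169 - 1254 = -199032/169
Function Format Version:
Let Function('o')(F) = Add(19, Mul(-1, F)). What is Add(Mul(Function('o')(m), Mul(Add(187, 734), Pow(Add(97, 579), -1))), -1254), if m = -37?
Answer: Rational(-199032, 169) ≈ -1177.7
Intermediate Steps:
Add(Mul(Function('o')(m), Mul(Add(187, 734), Pow(Add(97, 579), -1))), -1254) = Add(Mul(Add(19, Mul(-1, -37)), Mul(Add(187, 734), Pow(Add(97, 579), -1))), -1254) = Add(Mul(Add(19, 37), Mul(921, Pow(676, -1))), -1254) = Add(Mul(56, Mul(921, Rational(1, 676))), -1254) = Add(Mul(56, Rational(921, 676)), -1254) = Add(Rational(12894, 169), -1254) = Rational(-199032, 169)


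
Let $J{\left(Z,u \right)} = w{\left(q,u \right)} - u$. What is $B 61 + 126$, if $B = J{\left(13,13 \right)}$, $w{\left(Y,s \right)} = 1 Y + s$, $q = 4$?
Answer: $370$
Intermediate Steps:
$w{\left(Y,s \right)} = Y + s$
$J{\left(Z,u \right)} = 4$ ($J{\left(Z,u \right)} = \left(4 + u\right) - u = 4$)
$B = 4$
$B 61 + 126 = 4 \cdot 61 + 126 = 244 + 126 = 370$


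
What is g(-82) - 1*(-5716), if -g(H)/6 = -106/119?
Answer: 680840/119 ≈ 5721.3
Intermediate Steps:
g(H) = 636/119 (g(H) = -(-636)/119 = -6*(-106/119) = 636/119)
g(-82) - 1*(-5716) = 636/119 - 1*(-5716) = 636/119 + 5716 = 680840/119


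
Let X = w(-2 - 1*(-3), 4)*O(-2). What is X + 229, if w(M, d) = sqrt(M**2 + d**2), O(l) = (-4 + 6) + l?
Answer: 229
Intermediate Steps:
O(l) = 2 + l
X = 0 (X = sqrt((-2 - 1*(-3))**2 + 4**2)*(2 - 2) = sqrt((-2 + 3)**2 + 16)*0 = sqrt(1**2 + 16)*0 = sqrt(1 + 16)*0 = sqrt(17)*0 = 0)
X + 229 = 0 + 229 = 229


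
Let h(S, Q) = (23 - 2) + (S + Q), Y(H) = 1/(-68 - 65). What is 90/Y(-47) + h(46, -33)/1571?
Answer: -18804836/1571 ≈ -11970.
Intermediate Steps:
Y(H) = -1/133 (Y(H) = 1/(-133) = -1/133)
h(S, Q) = 21 + Q + S (h(S, Q) = 21 + (Q + S) = 21 + Q + S)
90/Y(-47) + h(46, -33)/1571 = 90/(-1/133) + (21 - 33 + 46)/1571 = 90*(-133) + 34*(1/1571) = -11970 + 34/1571 = -18804836/1571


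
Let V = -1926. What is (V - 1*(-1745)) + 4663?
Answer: 4482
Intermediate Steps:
(V - 1*(-1745)) + 4663 = (-1926 - 1*(-1745)) + 4663 = (-1926 + 1745) + 4663 = -181 + 4663 = 4482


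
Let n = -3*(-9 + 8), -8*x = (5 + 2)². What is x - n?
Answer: -73/8 ≈ -9.1250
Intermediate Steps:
x = -49/8 (x = -(5 + 2)²/8 = -⅛*7² = -⅛*49 = -49/8 ≈ -6.1250)
n = 3 (n = -3*(-1) = 3)
x - n = -49/8 - 1*3 = -49/8 - 3 = -73/8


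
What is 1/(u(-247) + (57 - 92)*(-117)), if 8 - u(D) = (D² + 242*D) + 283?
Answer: 1/2585 ≈ 0.00038685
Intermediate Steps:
u(D) = -275 - D² - 242*D (u(D) = 8 - ((D² + 242*D) + 283) = 8 - (283 + D² + 242*D) = 8 + (-283 - D² - 242*D) = -275 - D² - 242*D)
1/(u(-247) + (57 - 92)*(-117)) = 1/((-275 - 1*(-247)² - 242*(-247)) + (57 - 92)*(-117)) = 1/((-275 - 1*61009 + 59774) - 35*(-117)) = 1/((-275 - 61009 + 59774) + 4095) = 1/(-1510 + 4095) = 1/2585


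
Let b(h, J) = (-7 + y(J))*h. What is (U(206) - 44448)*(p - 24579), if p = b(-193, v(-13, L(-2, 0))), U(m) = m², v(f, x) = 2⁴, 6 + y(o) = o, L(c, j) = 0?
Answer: 50617896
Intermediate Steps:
y(o) = -6 + o
v(f, x) = 16
b(h, J) = h*(-13 + J) (b(h, J) = (-7 + (-6 + J))*h = (-13 + J)*h = h*(-13 + J))
p = -579 (p = -193*(-13 + 16) = -193*3 = -579)
(U(206) - 44448)*(p - 24579) = (206² - 44448)*(-579 - 24579) = (42436 - 44448)*(-25158) = -2012*(-25158) = 50617896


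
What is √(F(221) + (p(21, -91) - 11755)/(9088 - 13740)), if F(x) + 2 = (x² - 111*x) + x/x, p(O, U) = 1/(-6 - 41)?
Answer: √290554343455602/109322 ≈ 155.92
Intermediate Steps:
p(O, U) = -1/47 (p(O, U) = 1/(-47) = -1/47)
F(x) = -1 + x² - 111*x (F(x) = -2 + ((x² - 111*x) + x/x) = -2 + ((x² - 111*x) + 1) = -2 + (1 + x² - 111*x) = -1 + x² - 111*x)
√(F(221) + (p(21, -91) - 11755)/(9088 - 13740)) = √((-1 + 221² - 111*221) + (-1/47 - 11755)/(9088 - 13740)) = √((-1 + 48841 - 24531) - 552486/47/(-4652)) = √(24309 - 552486/47*(-1/4652)) = √(24309 + 276243/109322) = √(2657784741/109322) = √290554343455602/109322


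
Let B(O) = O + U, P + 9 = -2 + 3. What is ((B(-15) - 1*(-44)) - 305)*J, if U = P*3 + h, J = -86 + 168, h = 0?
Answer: -24600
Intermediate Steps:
J = 82
P = -8 (P = -9 + (-2 + 3) = -9 + 1 = -8)
U = -24 (U = -8*3 + 0 = -24 + 0 = -24)
B(O) = -24 + O (B(O) = O - 24 = -24 + O)
((B(-15) - 1*(-44)) - 305)*J = (((-24 - 15) - 1*(-44)) - 305)*82 = ((-39 + 44) - 305)*82 = (5 - 305)*82 = -300*82 = -24600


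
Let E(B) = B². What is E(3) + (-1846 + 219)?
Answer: -1618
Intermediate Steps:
E(3) + (-1846 + 219) = 3² + (-1846 + 219) = 9 - 1627 = -1618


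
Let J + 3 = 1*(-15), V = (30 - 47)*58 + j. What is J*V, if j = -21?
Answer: 18126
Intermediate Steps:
V = -1007 (V = (30 - 47)*58 - 21 = -17*58 - 21 = -986 - 21 = -1007)
J = -18 (J = -3 + 1*(-15) = -3 - 15 = -18)
J*V = -18*(-1007) = 18126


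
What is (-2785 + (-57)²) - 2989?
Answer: -2525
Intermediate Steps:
(-2785 + (-57)²) - 2989 = (-2785 + 3249) - 2989 = 464 - 2989 = -2525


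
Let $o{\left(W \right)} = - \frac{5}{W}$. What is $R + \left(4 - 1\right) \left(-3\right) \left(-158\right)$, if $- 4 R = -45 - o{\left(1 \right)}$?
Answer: $1432$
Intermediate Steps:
$R = 10$ ($R = - \frac{-45 - - \frac{5}{1}}{4} = - \frac{-45 - \left(-5\right) 1}{4} = - \frac{-45 - -5}{4} = - \frac{-45 + 5}{4} = \left(- \frac{1}{4}\right) \left(-40\right) = 10$)
$R + \left(4 - 1\right) \left(-3\right) \left(-158\right) = 10 + \left(4 - 1\right) \left(-3\right) \left(-158\right) = 10 + 3 \left(-3\right) \left(-158\right) = 10 - -1422 = 10 + 1422 = 1432$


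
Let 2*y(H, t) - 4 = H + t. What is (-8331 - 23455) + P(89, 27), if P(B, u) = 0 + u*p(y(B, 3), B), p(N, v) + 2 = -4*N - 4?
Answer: -37132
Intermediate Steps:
y(H, t) = 2 + H/2 + t/2 (y(H, t) = 2 + (H + t)/2 = 2 + (H/2 + t/2) = 2 + H/2 + t/2)
p(N, v) = -6 - 4*N (p(N, v) = -2 + (-4*N - 4) = -2 + (-4 - 4*N) = -6 - 4*N)
P(B, u) = u*(-20 - 2*B) (P(B, u) = 0 + u*(-6 - 4*(2 + B/2 + (½)*3)) = 0 + u*(-6 - 4*(2 + B/2 + 3/2)) = 0 + u*(-6 - 4*(7/2 + B/2)) = 0 + u*(-6 + (-14 - 2*B)) = 0 + u*(-20 - 2*B) = u*(-20 - 2*B))
(-8331 - 23455) + P(89, 27) = (-8331 - 23455) - 2*27*(10 + 89) = -31786 - 2*27*99 = -31786 - 5346 = -37132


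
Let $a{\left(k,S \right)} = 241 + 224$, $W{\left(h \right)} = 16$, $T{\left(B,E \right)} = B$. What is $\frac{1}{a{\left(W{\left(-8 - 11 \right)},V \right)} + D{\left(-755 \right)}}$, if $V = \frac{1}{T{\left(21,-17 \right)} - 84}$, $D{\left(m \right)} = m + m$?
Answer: $- \frac{1}{1045} \approx -0.00095694$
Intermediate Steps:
$D{\left(m \right)} = 2 m$
$V = - \frac{1}{63}$ ($V = \frac{1}{21 - 84} = \frac{1}{-63} = - \frac{1}{63} \approx -0.015873$)
$a{\left(k,S \right)} = 465$
$\frac{1}{a{\left(W{\left(-8 - 11 \right)},V \right)} + D{\left(-755 \right)}} = \frac{1}{465 + 2 \left(-755\right)} = \frac{1}{465 - 1510} = \frac{1}{-1045} = - \frac{1}{1045}$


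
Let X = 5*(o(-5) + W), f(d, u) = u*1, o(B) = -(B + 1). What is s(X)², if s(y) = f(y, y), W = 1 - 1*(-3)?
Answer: 1600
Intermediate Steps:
o(B) = -1 - B (o(B) = -(1 + B) = -1 - B)
W = 4 (W = 1 + 3 = 4)
f(d, u) = u
X = 40 (X = 5*((-1 - 1*(-5)) + 4) = 5*((-1 + 5) + 4) = 5*(4 + 4) = 5*8 = 40)
s(y) = y
s(X)² = 40² = 1600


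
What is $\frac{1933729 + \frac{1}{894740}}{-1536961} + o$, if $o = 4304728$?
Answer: $\frac{5919776209251056459}{1375180485140} \approx 4.3047 \cdot 10^{6}$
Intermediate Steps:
$\frac{1933729 + \frac{1}{894740}}{-1536961} + o = \frac{1933729 + \frac{1}{894740}}{-1536961} + 4304728 = \left(1933729 + \frac{1}{894740}\right) \left(- \frac{1}{1536961}\right) + 4304728 = \frac{1730184685461}{894740} \left(- \frac{1}{1536961}\right) + 4304728 = - \frac{1730184685461}{1375180485140} + 4304728 = \frac{5919776209251056459}{1375180485140}$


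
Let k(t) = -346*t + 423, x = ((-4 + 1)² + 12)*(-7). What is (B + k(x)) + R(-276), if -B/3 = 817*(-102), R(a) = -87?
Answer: 301200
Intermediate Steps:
B = 250002 (B = -2451*(-102) = -3*(-83334) = 250002)
x = -147 (x = ((-3)² + 12)*(-7) = (9 + 12)*(-7) = 21*(-7) = -147)
k(t) = 423 - 346*t
(B + k(x)) + R(-276) = (250002 + (423 - 346*(-147))) - 87 = (250002 + (423 + 50862)) - 87 = (250002 + 51285) - 87 = 301287 - 87 = 301200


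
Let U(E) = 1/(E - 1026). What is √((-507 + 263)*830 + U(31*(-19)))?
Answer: 3*I*√58690858735/1615 ≈ 450.02*I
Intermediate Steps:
U(E) = 1/(-1026 + E)
√((-507 + 263)*830 + U(31*(-19))) = √((-507 + 263)*830 + 1/(-1026 + 31*(-19))) = √(-244*830 + 1/(-1026 - 589)) = √(-202520 + 1/(-1615)) = √(-202520 - 1/1615) = √(-327069801/1615) = 3*I*√58690858735/1615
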